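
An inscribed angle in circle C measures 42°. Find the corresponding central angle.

Central angle = 2 × 42° = 84° (inscribed angle theorem).

84°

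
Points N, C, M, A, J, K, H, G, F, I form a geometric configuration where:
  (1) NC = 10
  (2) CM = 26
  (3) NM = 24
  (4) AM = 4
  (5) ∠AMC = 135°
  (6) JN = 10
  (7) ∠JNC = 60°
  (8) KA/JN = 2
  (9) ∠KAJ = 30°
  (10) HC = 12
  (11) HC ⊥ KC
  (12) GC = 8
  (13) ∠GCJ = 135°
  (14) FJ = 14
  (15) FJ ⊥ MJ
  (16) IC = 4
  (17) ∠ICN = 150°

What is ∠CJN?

Step 1: By the law of cosines on triangle JNC: JC² = 10² + 10² − 2·10·10·cos(60°) = 100, so JC = 10.
Step 2: By the inverse law of cosines on triangle CJN: cos(∠CJN) = (10² + 10² − 10²) / (2·10·10) = 100/200 = 0.5, so ∠CJN = 60°.

Therefore, the measure of angle ∠CJN = 60°.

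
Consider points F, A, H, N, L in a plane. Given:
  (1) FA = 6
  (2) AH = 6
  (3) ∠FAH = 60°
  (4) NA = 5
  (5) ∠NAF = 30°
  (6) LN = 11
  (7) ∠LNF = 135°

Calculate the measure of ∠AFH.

Step 1: By the law of cosines on triangle FAH: FH² = 6² + 6² − 2·6·6·cos(60°) = 36, so FH = 6.
Step 2: By the inverse law of cosines on triangle AFH: cos(∠AFH) = (6² + 6² − 6²) / (2·6·6) = 36/72 = 0.5, so ∠AFH = 60°.

Therefore, the measure of angle ∠AFH = 60°.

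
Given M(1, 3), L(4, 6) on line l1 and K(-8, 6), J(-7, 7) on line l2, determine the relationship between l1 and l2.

Slope of line 1: m1 = (6 - 3)/(4 - 1) = 3/3 = 1
Slope of line 2: m2 = (7 - 6)/(-7 - -8) = 1/1 = 1
Two lines are parallel if and only if they have equal slopes (or both are vertical).
Here m1 = m2 = 1, confirming the lines are parallel.

Parallel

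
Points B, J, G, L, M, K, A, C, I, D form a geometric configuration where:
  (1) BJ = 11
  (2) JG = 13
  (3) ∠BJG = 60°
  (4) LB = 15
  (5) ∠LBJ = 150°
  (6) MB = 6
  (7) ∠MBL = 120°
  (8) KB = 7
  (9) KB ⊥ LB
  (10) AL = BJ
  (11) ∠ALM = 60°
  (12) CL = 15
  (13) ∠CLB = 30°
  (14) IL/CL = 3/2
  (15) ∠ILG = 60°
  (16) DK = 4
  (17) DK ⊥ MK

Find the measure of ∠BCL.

Step 1: By the law of cosines on triangle CLB: CB² = 15² + 15² − 2·15·15·cos(30°) = 60.29, so CB ≈ 7.76.
Step 2: By the inverse law of cosines on triangle BCL: cos(∠BCL) = (7.76² + 15² − 15²) / (2·7.76·15) = 60.29/232.94 = 0.2588, so ∠BCL = 75°.

Therefore, the measure of angle ∠BCL = 75°.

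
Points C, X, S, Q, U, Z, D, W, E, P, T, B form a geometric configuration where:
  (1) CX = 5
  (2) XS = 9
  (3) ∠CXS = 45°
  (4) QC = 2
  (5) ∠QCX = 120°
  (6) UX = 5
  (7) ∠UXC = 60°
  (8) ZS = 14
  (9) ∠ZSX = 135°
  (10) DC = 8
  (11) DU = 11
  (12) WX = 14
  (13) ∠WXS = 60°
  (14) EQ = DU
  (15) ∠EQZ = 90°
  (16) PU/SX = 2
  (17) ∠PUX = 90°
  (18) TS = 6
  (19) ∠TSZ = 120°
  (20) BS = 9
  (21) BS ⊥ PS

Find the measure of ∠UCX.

Step 1: By the law of cosines on triangle CXU: CU² = 5² + 5² − 2·5·5·cos(60°) = 25, so CU = 5.
Step 2: By the inverse law of cosines on triangle UCX: cos(∠UCX) = (5² + 5² − 5²) / (2·5·5) = 25/50 = 0.5, so ∠UCX = 60°.

Therefore, the measure of angle ∠UCX = 60°.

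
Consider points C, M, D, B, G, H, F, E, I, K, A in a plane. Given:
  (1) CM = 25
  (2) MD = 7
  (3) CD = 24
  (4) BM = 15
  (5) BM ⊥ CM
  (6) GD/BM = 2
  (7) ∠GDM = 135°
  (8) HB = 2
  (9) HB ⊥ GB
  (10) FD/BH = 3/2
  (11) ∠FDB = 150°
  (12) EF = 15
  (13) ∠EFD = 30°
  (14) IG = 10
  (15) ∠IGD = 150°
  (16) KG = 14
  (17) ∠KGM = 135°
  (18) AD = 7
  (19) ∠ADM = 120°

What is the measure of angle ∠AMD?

Step 1: By the law of cosines on triangle MDA: MA² = 7² + 7² − 2·7·7·cos(120°) = 147, so MA = 7·√3.
Step 2: By the inverse law of cosines on triangle AMD: cos(∠AMD) = ((7·√3)² + 7² − 7²) / (2·7·√3·7) = 147/169.74 = 0.866, so ∠AMD = 30°.

Therefore, the measure of angle ∠AMD = 30°.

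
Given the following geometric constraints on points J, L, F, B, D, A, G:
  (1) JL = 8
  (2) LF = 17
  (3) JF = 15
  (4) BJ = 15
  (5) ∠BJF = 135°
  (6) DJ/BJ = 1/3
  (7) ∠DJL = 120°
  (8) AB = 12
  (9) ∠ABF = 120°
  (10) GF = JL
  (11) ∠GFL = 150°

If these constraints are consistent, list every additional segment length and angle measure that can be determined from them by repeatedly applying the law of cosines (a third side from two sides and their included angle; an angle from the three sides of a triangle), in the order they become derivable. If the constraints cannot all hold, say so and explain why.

The constraints are consistent. Derivable facts, in order:
After 1 step:
- FB ≈ 27.72
- LD = √129
- LG ≈ 24.26
- ∠FJL = 90°
- ∠FLJ = 61.93°
- ∠JFL = 28.07°
After 2 steps:
- FA ≈ 35.28
- ∠BFJ = 22.5°
- ∠DLJ = 22.41°
- ∠FBJ = 22.5°
- ∠FGL = 20.51°
- ∠FLG = 9.49°
- ∠JDL = 37.59°
After 3 steps:
- ∠AFB = 17.13°
- ∠BAF = 42.87°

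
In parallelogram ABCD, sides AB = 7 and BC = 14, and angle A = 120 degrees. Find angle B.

Opposite sides of a parallelogram are parallel, so consecutive angles form co-interior angles on a transversal.
Co-interior angles sum to 180°, giving angle B = 180 - 120 = 60 degrees.

60 degrees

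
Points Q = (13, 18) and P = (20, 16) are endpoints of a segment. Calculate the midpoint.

The midpoint is the average of the coordinates:
x: (13 + 20)/2 = 33/2
y: (18 + 16)/2 = 17
Midpoint = (33/2, 17)

(33/2, 17)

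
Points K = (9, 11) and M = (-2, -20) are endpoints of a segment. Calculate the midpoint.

The midpoint is the average of the coordinates:
x: (9 + -2)/2 = 7/2
y: (11 + -20)/2 = -9/2
Midpoint = (7/2, -9/2)

(7/2, -9/2)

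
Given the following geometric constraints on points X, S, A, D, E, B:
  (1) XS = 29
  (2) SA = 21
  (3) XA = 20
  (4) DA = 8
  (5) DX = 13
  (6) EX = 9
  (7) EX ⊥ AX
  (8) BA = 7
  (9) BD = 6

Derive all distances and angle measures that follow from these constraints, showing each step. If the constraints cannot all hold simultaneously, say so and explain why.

The constraints are consistent.

Step 1: From AX = 20, XE = 9, and ∠AXE = 90°, by the law of cosines:
  AE² = AX² + XE² - 2·AX·XE·cos(90°) = 400 + 81 - 0 = 481
  AE ≈ 21.93

Step 2: From XA = 20, XD = 13, AD = 8, by the inverse law of cosines:
  cos(∠AXD) = (XA² + XD² - AD²) / (2·XA·XD)
  ∠AXD = 13.8°

Step 3: From XA = 20, XS = 29, AS = 21, by the inverse law of cosines:
  cos(∠AXS) = (XA² + XS² - AS²) / (2·XA·XS)
  ∠AXS = 46.4°

Step 4: From SA = 21, SX = 29, AX = 20, by the inverse law of cosines:
  cos(∠ASX) = (SA² + SX² - AX²) / (2·SA·SX)
  ∠ASX = 43.6°

Step 5: From AB = 7, AD = 8, BD = 6, by the inverse law of cosines:
  cos(∠BAD) = (AB² + AD² - BD²) / (2·AB·AD)
  ∠BAD = 46.57°

Step 6: From AD = 8, AX = 20, DX = 13, by the inverse law of cosines:
  cos(∠DAX) = (AD² + AX² - DX²) / (2·AD·AX)
  ∠DAX = 22.8°

Step 7: From AS = 21, AX = 20, SX = 29, by the inverse law of cosines:
  cos(∠SAX) = (AS² + AX² - SX²) / (2·AS·AX)
  ∠SAX = 90°

Step 8: From DA = 8, DB = 6, AB = 7, by the inverse law of cosines:
  cos(∠ADB) = (DA² + DB² - AB²) / (2·DA·DB)
  ∠ADB = 57.91°

Step 9: From DA = 8, DX = 13, AX = 20, by the inverse law of cosines:
  cos(∠ADX) = (DA² + DX² - AX²) / (2·DA·DX)
  ∠ADX = 143.41°

Step 10: From BA = 7, BD = 6, AD = 8, by the inverse law of cosines:
  cos(∠ABD) = (BA² + BD² - AD²) / (2·BA·BD)
  ∠ABD = 75.52°

Step 11: From AE = 21.93, AX = 20, EX = 9, by the inverse law of cosines:
  cos(∠EAX) = (AE² + AX² - EX²) / (2·AE·AX)
  ∠EAX = 24.23°

Step 12: From EA = 21.93, EX = 9, AX = 20, by the inverse law of cosines:
  cos(∠AEX) = (EA² + EX² - AX²) / (2·EA·EX)
  ∠AEX = 65.77°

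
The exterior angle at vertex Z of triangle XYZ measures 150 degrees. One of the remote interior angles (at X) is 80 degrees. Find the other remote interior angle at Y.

angle Y = 150 - 80 = 70 degrees (exterior angle theorem).

70 degrees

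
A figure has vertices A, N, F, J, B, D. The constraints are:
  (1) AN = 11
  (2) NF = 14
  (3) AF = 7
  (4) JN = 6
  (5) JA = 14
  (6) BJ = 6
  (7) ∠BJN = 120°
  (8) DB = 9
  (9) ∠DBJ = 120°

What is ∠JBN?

Step 1: By the law of cosines on triangle BJN: BN² = 6² + 6² − 2·6·6·cos(120°) = 108, so BN = 6·√3.
Step 2: By the inverse law of cosines on triangle JBN: cos(∠JBN) = (6² + (6·√3)² − 6²) / (2·6·6·√3) = 108/124.71 = 0.866, so ∠JBN = 30°.

Therefore, the measure of angle ∠JBN = 30°.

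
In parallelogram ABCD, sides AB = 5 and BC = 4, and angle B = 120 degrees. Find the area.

The area of a parallelogram equals the product of two adjacent sides times the sine of the included angle.
This is because the height equals 4 * sin(120°) = 2*sqrt(3).
Area = 5 * 2*sqrt(3) = 10*sqrt(3)

10*sqrt(3)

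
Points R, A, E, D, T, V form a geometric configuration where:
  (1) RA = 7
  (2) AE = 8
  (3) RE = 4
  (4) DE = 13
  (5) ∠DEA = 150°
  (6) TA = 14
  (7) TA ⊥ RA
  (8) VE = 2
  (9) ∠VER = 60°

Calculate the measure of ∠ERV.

Step 1: By the law of cosines on triangle REV: RV² = 4² + 2² − 2·4·2·cos(60°) = 12, so RV = 2·√3.
Step 2: By the inverse law of cosines on triangle ERV: cos(∠ERV) = (4² + (2·√3)² − 2²) / (2·4·2·√3) = 24/27.71 = 0.866, so ∠ERV = 30°.

Therefore, the measure of angle ∠ERV = 30°.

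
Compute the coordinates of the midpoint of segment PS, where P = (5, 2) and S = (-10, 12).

The midpoint is the point halfway along the segment.
Move half the horizontal distance: 5 + (-10 - 5)/2 = 5 + -15/2 = -5/2
Move half the vertical distance: 2 + (12 - 2)/2 = 2 + 10/2 = 7
Midpoint = (-5/2, 7)

(-5/2, 7)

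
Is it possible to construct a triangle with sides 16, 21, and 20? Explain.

Yes.
The triangle inequality requires that the sum of any two sides exceeds the third.
Here 16 + 20 = 36 > 21, so the condition is met.

Yes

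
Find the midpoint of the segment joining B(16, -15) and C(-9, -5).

M = ((x₁ + x₂)/2, (y₁ + y₂)/2)
= ((16 + -9)/2, (-15 + -5)/2)
= (7/2, -20/2) = (7/2, -10)

(7/2, -10)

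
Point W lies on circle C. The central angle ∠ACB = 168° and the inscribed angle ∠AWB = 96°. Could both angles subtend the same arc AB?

By the inscribed angle theorem, the inscribed angle for a central angle of 168° should be 168° / 2 = 84°.
The given inscribed angle is 96°, which does not equal 84°.
Therefore, no, they do not correspond to the same arc.

No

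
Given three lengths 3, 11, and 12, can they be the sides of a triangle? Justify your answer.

Check all three triangle inequalities:
3 + 11 = 14 > 12 ✓
3 + 12 = 15 > 11 ✓
11 + 12 = 23 > 3 ✓
All conditions hold, so these sides form a valid triangle.

Yes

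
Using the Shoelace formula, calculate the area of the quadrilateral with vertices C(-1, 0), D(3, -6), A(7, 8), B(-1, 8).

The Shoelace formula works by pairing each vertex with the next (cycling back to the first).
For each pair, compute x_i*y_(i+1) - x_(i+1)*y_i:
  (-1*-6 - 3*0) = 6
  (3*8 - 7*-6) = 66
  (7*8 - -1*8) = 64
  (-1*0 - -1*8) = 8
Taking half the absolute value of the total: Area = (1/2)(144) = 72.

72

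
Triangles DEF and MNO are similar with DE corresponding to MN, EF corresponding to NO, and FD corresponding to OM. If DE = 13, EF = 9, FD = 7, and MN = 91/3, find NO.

Similar triangles have proportional sides. Setting up the proportion:
MN / DE = NO / EF
91/3 / 13 = NO / 9
NO = 9 * 91/3 / 13 = 21.

21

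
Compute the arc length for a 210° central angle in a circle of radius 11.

The full circumference is 2πr = 2π(11) = 22*pi.
The arc spans 210° out of 360°, which is a fraction of 7/12.
Arc length = 22*pi × 7/12 = 77*pi/6.

77*pi/6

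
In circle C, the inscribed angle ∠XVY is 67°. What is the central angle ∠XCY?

By the inscribed angle theorem, the central angle is twice the inscribed angle.
Central angle = 2 × 67° = 134°

134°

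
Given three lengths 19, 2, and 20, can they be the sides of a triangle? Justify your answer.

For three segments to close into a triangle, no single side can be as long as the other two combined.
The longest side is 20, and 2 + 19 = 21 > 20.
A triangle can be formed.

Yes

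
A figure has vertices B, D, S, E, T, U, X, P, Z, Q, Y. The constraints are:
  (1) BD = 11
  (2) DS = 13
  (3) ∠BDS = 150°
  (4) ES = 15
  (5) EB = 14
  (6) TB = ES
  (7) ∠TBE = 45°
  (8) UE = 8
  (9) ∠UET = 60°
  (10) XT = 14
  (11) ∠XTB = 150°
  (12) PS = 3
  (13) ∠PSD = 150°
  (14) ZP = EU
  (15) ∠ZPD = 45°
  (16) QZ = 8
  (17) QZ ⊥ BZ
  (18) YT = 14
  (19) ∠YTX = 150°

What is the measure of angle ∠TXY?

Step 1: By the law of cosines on triangle XTY: XY² = 14² + 14² − 2·14·14·cos(150°) = 731.48, so XY ≈ 27.05.
Step 2: By the inverse law of cosines on triangle TXY: cos(∠TXY) = (14² + 27.05² − 14²) / (2·14·27.05) = 731.48/757.29 = 0.9659, so ∠TXY = 15°.

Therefore, the measure of angle ∠TXY = 15°.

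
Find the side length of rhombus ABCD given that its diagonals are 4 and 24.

In a rhombus, the diagonals bisect each other perpendicularly, creating four congruent right triangles.
Each triangle has legs 2 (half of 4) and 12 (half of 24).
The hypotenuse of each right triangle is a side of the rhombus:
side = sqrt(2^2 + 12^2) = sqrt(148) = 2*sqrt(37)

2*sqrt(37)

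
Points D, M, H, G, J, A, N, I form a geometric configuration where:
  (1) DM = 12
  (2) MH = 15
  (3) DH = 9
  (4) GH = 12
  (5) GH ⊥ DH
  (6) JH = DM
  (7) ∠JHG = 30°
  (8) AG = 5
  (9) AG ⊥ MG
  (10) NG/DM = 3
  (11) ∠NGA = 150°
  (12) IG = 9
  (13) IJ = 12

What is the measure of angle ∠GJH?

From the given relations: JH = DM = 12.
Step 1: By the law of cosines on triangle JHG: JG² = 12² + 12² − 2·12·12·cos(30°) = 38.58, so JG ≈ 6.21.
Step 2: By the inverse law of cosines on triangle GJH: cos(∠GJH) = (6.21² + 12² − 12²) / (2·6.21·12) = 38.58/149.08 = 0.2588, so ∠GJH = 75°.

Therefore, the measure of angle ∠GJH = 75°.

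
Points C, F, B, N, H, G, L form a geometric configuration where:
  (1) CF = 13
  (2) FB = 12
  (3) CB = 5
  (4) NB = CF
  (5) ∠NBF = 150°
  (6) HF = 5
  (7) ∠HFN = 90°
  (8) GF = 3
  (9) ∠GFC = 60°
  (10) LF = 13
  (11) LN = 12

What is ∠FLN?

From the given relations: NB = CF = 13.
Step 1: By the law of cosines on triangle FBN: FN² = 12² + 13² − 2·12·13·cos(150°) = 583.2, so FN ≈ 24.15.
Step 2: By the inverse law of cosines on triangle FLN: cos(∠FLN) = (13² + 12² − 24.15²) / (2·13·12) = -270.2/312 = -0.866, so ∠FLN = 150°.

Therefore, the measure of angle ∠FLN = 150°.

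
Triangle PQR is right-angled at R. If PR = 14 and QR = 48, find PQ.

PQ = sqrt(14^2 + 48^2) = sqrt(2500) = 50

50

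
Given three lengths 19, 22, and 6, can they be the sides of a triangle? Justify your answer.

Sort the sides: 6, 19, 22.
It suffices to check that the sum of the two smallest exceeds the largest:
6 + 19 = 25 > 22. ✓
Yes, a valid triangle can be formed.

Yes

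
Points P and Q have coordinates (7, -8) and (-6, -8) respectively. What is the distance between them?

d = sqrt((-13)^2 + (0)^2) = sqrt(169) = 13

13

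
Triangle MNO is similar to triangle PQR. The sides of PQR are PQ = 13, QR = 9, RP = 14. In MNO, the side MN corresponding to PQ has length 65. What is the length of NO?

Similar triangles have proportional sides. Setting up the proportion:
MN / PQ = NO / QR
65 / 13 = NO / 9
NO = 9 * 65 / 13 = 45.

45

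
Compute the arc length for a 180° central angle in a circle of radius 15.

Arc length = 2π(15)(1/2) = 15*pi

15*pi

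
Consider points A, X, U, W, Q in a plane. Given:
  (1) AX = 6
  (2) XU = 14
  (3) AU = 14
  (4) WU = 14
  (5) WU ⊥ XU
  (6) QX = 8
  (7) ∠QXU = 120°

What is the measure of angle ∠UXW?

Step 1: By the law of cosines on triangle XUW: XW² = 14² + 14² − 2·14·14·cos(90°) = 392, so XW = 14·√2.
Step 2: By the inverse law of cosines on triangle UXW: cos(∠UXW) = (14² + (14·√2)² − 14²) / (2·14·14·√2) = 392/554.37 = 0.7071, so ∠UXW = 45°.

Therefore, the measure of angle ∠UXW = 45°.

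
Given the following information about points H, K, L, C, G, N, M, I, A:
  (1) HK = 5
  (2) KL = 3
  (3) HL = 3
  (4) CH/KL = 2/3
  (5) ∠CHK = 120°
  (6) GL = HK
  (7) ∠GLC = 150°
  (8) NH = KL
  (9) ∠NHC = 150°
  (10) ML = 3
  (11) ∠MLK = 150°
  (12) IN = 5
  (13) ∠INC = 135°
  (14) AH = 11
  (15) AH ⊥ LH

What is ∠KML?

Step 1: By the law of cosines on triangle MLK: MK² = 3² + 3² − 2·3·3·cos(150°) = 33.59, so MK ≈ 5.8.
Step 2: By the inverse law of cosines on triangle KML: cos(∠KML) = (5.8² + 3² − 3²) / (2·5.8·3) = 33.59/34.77 = 0.9659, so ∠KML = 15°.

Therefore, the measure of angle ∠KML = 15°.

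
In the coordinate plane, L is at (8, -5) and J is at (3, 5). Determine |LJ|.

d = sqrt((-5)^2 + (10)^2) = sqrt(125) = 5*sqrt(5)

5*sqrt(5)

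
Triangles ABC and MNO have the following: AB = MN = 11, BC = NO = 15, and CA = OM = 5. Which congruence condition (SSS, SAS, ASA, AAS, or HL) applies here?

The given information provides:
AB = MN = 11, BC = NO = 15, and CA = OM = 5
This matches the SSS congruence theorem.
All three pairs of corresponding sides are equal (Side-Side-Side).

SSS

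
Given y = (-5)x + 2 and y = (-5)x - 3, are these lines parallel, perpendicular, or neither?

Slope of line 1: m1 = -5
Slope of line 2: m2 = -5
m1 = m2, so the lines are parallel.

Parallel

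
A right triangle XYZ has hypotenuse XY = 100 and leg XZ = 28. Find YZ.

By the Pythagorean theorem: YZ^2 = XY^2 - XZ^2
YZ^2 = 100^2 - 28^2 = 10000 - 784 = 9216
YZ = sqrt(9216) = 96

96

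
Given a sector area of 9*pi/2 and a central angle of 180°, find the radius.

Sector area A = πr² × θ/360, so r² = 360A / (πθ).
r² = 360 × 9*pi/2 / (π × 180)
r² = 9
r = 3

3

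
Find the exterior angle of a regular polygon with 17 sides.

Each exterior angle of a regular n-gon is 360 / n.
For n = 17: 360 / 17 = 360/17 degrees.

360/17 degrees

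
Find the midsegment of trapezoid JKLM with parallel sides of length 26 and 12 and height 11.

midsegment = (26 + 12) / 2 = 38 / 2 = 19

19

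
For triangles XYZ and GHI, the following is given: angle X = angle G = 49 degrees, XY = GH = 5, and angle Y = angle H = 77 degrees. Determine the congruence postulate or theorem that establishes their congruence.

The given information matches ASA: Two pairs of corresponding angles and the included side are equal (Angle-Side-Angle).

ASA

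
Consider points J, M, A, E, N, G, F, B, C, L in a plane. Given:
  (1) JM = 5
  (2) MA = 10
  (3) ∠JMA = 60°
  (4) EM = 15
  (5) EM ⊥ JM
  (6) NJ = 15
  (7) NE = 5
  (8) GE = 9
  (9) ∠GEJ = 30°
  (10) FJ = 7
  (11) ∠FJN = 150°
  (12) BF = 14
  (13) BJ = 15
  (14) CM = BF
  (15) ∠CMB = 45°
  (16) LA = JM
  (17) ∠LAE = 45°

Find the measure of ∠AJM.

Step 1: By the law of cosines on triangle JMA: JA² = 5² + 10² − 2·5·10·cos(60°) = 75, so JA = 5·√3.
Step 2: By the inverse law of cosines on triangle AJM: cos(∠AJM) = ((5·√3)² + 5² − 10²) / (2·5·√3·5) = 0/86.6 = 0, so ∠AJM = 90°.

Therefore, the measure of angle ∠AJM = 90°.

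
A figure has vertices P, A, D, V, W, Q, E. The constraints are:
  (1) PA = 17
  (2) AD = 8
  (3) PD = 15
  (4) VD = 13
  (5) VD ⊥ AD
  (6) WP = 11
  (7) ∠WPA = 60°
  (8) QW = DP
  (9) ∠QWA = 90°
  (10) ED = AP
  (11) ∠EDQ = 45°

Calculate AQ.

From the given relations: QW = DP = 15.
Step 1: By the law of cosines on triangle APW: AW² = 17² + 11² − 2·17·11·cos(60°) = 223, so AW ≈ 14.93.
Step 2: By the law of cosines on triangle AWQ: AQ² = 14.93² + 15² − 2·14.93·15·cos(90°) = 448, so AQ = 8·√7.

Therefore, the length of AQ = 8·√7.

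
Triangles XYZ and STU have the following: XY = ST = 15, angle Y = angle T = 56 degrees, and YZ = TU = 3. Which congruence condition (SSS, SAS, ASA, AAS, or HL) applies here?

Consider the given information: XY = ST = 15, angle Y = angle T = 56 degrees, and YZ = TU = 3
This is not SSS or AAS: SSS requires all three pairs of sides, but we don't have that. AAS requires two angles and a non-included side.
The correct criterion is SAS. Two pairs of corresponding sides and the included angle are equal (Side-Angle-Side).

SAS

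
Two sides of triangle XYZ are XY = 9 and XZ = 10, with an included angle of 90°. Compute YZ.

The included angle is 90°, so the triangle is right-angled at X. The opposite side YZ is the hypotenuse.
By the Pythagorean theorem: YZ = sqrt(9^2 + 10^2) = sqrt(181) = sqrt(181).

sqrt(181)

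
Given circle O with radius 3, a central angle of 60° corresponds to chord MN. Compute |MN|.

Chord = 2(3) sin(30°) = 3

3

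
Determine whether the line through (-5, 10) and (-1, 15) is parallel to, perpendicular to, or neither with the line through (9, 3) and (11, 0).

Slope of line 1: m1 = (15 - 10)/(-1 - -5) = 5/4 = 5/4
Slope of line 2: m2 = (0 - 3)/(11 - 9) = -3/2 = -3/2
m1 != m2 (5/4 != -3/2), so not parallel.
m1 * m2 = (5/4) * (-3/2) = -15/8 != -1, so not perpendicular.
The lines are neither parallel nor perpendicular.

Neither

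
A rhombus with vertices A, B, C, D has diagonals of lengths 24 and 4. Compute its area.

Area = (24 * 4) / 2 = 96 / 2 = 48

48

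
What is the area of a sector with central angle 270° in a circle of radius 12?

Sector area = πr² × θ/360
= π × 12² × 3/4
= π × 144 × 3/4
= 108*pi

108*pi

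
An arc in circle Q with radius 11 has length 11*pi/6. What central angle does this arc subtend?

Arc length L = 2πr × θ/360, so θ = 360L / (2πr).
θ = 360 × 11*pi/6 / (2π × 11)
θ = 30°
θ = 30°

30°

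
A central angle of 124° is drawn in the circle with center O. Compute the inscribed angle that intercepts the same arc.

By the inscribed angle theorem, the inscribed angle is half the central angle.
Inscribed angle = 124° / 2 = 62°

62°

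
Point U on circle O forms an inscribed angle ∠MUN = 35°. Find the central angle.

The inscribed angle theorem states that a central angle is always twice any inscribed angle that subtends the same arc.
Since the inscribed angle is 35°, the central angle = 2 × 35° = 70°.

70°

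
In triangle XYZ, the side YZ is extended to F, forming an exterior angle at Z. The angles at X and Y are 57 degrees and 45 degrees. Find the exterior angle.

Exterior angle = 57 + 45 = 102 degrees (exterior angle theorem).

102 degrees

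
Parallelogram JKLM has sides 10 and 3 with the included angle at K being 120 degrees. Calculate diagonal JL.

Using the law of cosines:
d^2 = 10^2 + 3^2 - 2(10)(3)cos(120 degrees)
d^2 = 100 + 9 - 60*-1/2
d^2 = 139
d = sqrt(139)

sqrt(139)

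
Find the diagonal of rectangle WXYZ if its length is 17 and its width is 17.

Using the Pythagorean theorem:
d² = 17² + 17² = 289 + 289 = 578
d = sqrt(578) = 17*sqrt(2)

17*sqrt(2)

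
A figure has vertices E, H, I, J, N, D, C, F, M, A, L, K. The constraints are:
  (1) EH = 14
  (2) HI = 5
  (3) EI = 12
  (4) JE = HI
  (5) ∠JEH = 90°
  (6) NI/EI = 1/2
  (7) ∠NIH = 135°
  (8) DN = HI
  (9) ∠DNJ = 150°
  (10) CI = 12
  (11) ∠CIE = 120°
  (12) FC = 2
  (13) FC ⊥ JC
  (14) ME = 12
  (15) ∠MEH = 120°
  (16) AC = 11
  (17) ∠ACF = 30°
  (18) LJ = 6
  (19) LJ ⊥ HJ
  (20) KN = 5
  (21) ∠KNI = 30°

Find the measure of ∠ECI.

Step 1: By the law of cosines on triangle CIE: CE² = 12² + 12² − 2·12·12·cos(120°) = 432, so CE = 12·√3.
Step 2: By the inverse law of cosines on triangle ECI: cos(∠ECI) = ((12·√3)² + 12² − 12²) / (2·12·√3·12) = 432/498.83 = 0.866, so ∠ECI = 30°.

Therefore, the measure of angle ∠ECI = 30°.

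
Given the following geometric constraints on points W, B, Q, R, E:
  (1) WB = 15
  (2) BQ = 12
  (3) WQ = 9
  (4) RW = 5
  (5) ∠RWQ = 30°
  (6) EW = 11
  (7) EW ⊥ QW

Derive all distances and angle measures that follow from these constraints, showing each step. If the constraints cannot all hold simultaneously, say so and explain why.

The constraints are consistent.

Step 1: From QW = 9, WR = 5, and ∠QWR = 30°, by the law of cosines:
  QR² = QW² + WR² - 2·QW·WR·cos(30°) = 81 + 25 - 77.94 = 28.06
  QR ≈ 5.3

Step 2: From QW = 9, WE = 11, and ∠QWE = 90°, by the law of cosines:
  QE² = QW² + WE² - 2·QW·WE·cos(90°) = 81 + 121 - 0 = 202
  QE ≈ 14.21

Step 3: From WB = 15, WQ = 9, BQ = 12, by the inverse law of cosines:
  cos(∠BWQ) = (WB² + WQ² - BQ²) / (2·WB·WQ)
  ∠BWQ = 53.13°

Step 4: From BQ = 12, BW = 15, QW = 9, by the inverse law of cosines:
  cos(∠QBW) = (BQ² + BW² - QW²) / (2·BQ·BW)
  ∠QBW = 36.87°

Step 5: From QB = 12, QW = 9, BW = 15, by the inverse law of cosines:
  cos(∠BQW) = (QB² + QW² - BW²) / (2·QB·QW)
  ∠BQW = 90°

Step 6: From QE = 14.21, QW = 9, EW = 11, by the inverse law of cosines:
  cos(∠EQW) = (QE² + QW² - EW²) / (2·QE·QW)
  ∠EQW = 50.71°

Step 7: From QR = 5.3, QW = 9, RW = 5, by the inverse law of cosines:
  cos(∠RQW) = (QR² + QW² - RW²) / (2·QR·QW)
  ∠RQW = 28.16°

Step 8: From RQ = 5.3, RW = 5, QW = 9, by the inverse law of cosines:
  cos(∠QRW) = (RQ² + RW² - QW²) / (2·RQ·RW)
  ∠QRW = 121.84°

Step 9: From EQ = 14.21, EW = 11, QW = 9, by the inverse law of cosines:
  cos(∠QEW) = (EQ² + EW² - QW²) / (2·EQ·EW)
  ∠QEW = 39.29°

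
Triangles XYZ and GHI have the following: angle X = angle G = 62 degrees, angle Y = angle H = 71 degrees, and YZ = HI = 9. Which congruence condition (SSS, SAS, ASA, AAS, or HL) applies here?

Consider the given information: angle X = angle G = 62 degrees, angle Y = angle H = 71 degrees, and YZ = HI = 9
This is not ASA or HL: ASA requires two angles and the side between them. HL only applies to right triangles with matching hypotenuse and leg.
The correct criterion is AAS. Two pairs of corresponding angles and a non-included side are equal (Angle-Angle-Side).

AAS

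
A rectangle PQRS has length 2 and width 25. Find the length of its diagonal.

d = sqrt(2^2 + 25^2) = sqrt(629)

sqrt(629)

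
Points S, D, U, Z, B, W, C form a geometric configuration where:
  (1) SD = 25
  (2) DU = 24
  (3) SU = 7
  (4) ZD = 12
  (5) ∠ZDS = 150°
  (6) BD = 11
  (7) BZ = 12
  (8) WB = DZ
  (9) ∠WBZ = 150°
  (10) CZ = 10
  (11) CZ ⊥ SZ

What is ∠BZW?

From the given relations: WB = DZ = 12.
Step 1: By the law of cosines on triangle ZBW: ZW² = 12² + 12² − 2·12·12·cos(150°) = 537.42, so ZW ≈ 23.18.
Step 2: By the inverse law of cosines on triangle BZW: cos(∠BZW) = (12² + 23.18² − 12²) / (2·12·23.18) = 537.42/556.37 = 0.9659, so ∠BZW = 15°.

Therefore, the measure of angle ∠BZW = 15°.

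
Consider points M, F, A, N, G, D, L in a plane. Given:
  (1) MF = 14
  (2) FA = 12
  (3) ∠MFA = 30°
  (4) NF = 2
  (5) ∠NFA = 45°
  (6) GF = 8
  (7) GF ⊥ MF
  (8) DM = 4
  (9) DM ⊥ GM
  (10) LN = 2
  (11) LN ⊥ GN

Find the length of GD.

Step 1: By the law of cosines on triangle GFM: GM² = 8² + 14² − 2·8·14·cos(90°) = 260, so GM = 2·√65.
Step 2: By the law of cosines on triangle GMD: GD² = (2·√65)² + 4² − 2·2·√65·4·cos(90°) = 276, so GD = 2·√69.

Therefore, the length of GD = 2·√69.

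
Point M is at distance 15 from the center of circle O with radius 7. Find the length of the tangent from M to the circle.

Let T be the point of tangency. Then OT ⊥ MT (radius ⊥ tangent).
In right triangle OTM: OM² = OT² + MT²
15² = 7² + MT²
MT² = 176, MT = 4*sqrt(11)

4*sqrt(11)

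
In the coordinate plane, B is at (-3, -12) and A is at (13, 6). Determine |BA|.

The horizontal distance is |13 - -3| = 16 and the vertical distance is |6 - -12| = 18.
By the Pythagorean theorem, d = sqrt(16^2 + 18^2) = sqrt(580) = 2*sqrt(145).

2*sqrt(145)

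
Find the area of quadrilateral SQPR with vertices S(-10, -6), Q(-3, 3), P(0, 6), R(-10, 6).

Using the Shoelace formula for a quadrilateral (vertices in order):
Area = (1/2)|sum of (x_i * y_(i+1) - x_(i+1) * y_i)|
Terms: (-10*3 - -3*-6) = -48, (-3*6 - 0*3) = -18, (0*6 - -10*6) = 60, (-10*-6 - -10*6) = 120
Sum = 114
Area = (1/2)(114) = 57

57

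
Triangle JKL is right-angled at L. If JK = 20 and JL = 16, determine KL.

Rearranging the Pythagorean theorem to solve for the unknown leg:
leg^2 = hypotenuse^2 - known_leg^2 = 400 - 256 = 144
leg = sqrt(144) = 12.

12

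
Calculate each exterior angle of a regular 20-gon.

Each exterior angle of a regular n-gon is 360 / n.
For n = 20: 360 / 20 = 18 degrees.

18 degrees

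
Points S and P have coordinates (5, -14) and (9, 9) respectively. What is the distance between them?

The horizontal distance is |9 - 5| = 4 and the vertical distance is |9 - -14| = 23.
By the Pythagorean theorem, d = sqrt(4^2 + 23^2) = sqrt(545).

sqrt(545)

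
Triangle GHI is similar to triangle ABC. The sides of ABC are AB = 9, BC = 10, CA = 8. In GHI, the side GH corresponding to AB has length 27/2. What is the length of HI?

Similar triangles have proportional sides. Setting up the proportion:
GH / AB = HI / BC
27/2 / 9 = HI / 10
HI = 10 * 27/2 / 9 = 15.

15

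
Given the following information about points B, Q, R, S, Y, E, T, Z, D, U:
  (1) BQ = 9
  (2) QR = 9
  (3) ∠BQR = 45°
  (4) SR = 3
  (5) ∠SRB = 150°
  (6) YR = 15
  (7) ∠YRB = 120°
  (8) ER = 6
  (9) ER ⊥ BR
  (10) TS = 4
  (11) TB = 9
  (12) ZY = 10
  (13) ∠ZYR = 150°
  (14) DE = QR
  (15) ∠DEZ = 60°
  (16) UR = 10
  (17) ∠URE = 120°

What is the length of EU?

Step 1: By the law of cosines on triangle ERU: EU² = 6² + 10² − 2·6·10·cos(120°) = 196, so EU = 14.

Therefore, the length of EU = 14.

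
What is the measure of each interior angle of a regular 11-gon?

Each interior angle of a regular n-gon is (n - 2) * 180 / n.
For n = 11: (11 - 2) * 180 / 11 = 1620/11 = 1620/11 degrees.

1620/11 degrees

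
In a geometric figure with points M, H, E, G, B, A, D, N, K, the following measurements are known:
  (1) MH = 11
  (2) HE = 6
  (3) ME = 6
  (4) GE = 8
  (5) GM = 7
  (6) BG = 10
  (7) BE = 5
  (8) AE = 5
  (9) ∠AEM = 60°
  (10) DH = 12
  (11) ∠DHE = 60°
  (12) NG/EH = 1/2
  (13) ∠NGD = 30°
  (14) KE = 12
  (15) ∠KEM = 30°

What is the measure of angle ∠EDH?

Step 1: By the law of cosines on triangle DHE: DE² = 12² + 6² − 2·12·6·cos(60°) = 108, so DE = 6·√3.
Step 2: By the inverse law of cosines on triangle EDH: cos(∠EDH) = ((6·√3)² + 12² − 6²) / (2·6·√3·12) = 216/249.42 = 0.866, so ∠EDH = 30°.

Therefore, the measure of angle ∠EDH = 30°.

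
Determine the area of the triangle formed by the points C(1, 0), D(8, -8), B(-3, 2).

Using the Shoelace formula for a triangle:
Area = (1/2)|x0(y1 - y2) + x1(y2 - y0) + x2(y0 - y1)|
Area = (1/2)|1(-8 - 2) + 8(2 - 0) + -3(0 - -8)|
Area = (1/2)|-10 + 16 + -24|
Area = (1/2)|-18|
Area = (1/2)(18)
Area = 9

9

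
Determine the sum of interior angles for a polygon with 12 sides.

The sum of interior angles of an n-sided polygon is (n - 2) * 180.
For n = 12: (12 - 2) * 180 = 10 * 180 = 1800 degrees.

1800 degrees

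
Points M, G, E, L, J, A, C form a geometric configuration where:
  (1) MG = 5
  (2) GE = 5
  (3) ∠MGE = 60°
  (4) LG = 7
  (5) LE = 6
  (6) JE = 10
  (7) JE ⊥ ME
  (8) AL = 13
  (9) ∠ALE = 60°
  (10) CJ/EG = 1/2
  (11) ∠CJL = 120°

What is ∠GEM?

Step 1: By the law of cosines on triangle EGM: EM² = 5² + 5² − 2·5·5·cos(60°) = 25, so EM = 5.
Step 2: By the inverse law of cosines on triangle GEM: cos(∠GEM) = (5² + 5² − 5²) / (2·5·5) = 25/50 = 0.5, so ∠GEM = 60°.

Therefore, the measure of angle ∠GEM = 60°.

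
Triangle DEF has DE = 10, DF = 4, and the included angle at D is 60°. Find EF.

Law of cosines: EF^2 = 10^2 + 4^2 - 2(10)(4)cos(60°) = 76, so EF = 2*sqrt(19).

2*sqrt(19)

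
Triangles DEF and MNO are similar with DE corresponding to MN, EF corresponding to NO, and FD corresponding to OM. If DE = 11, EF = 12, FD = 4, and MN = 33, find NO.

Since the triangles are similar, the ratio of corresponding sides is constant.
Scale factor k = MN / DE = 33 / 11 = 3
NO = k * EF = 3 * 12 = 36

36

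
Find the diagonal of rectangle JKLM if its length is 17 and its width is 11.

Using the Pythagorean theorem:
d² = 17² + 11² = 289 + 121 = 410
d = sqrt(410)

sqrt(410)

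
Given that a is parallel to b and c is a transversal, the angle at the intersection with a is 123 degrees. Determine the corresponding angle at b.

Corresponding angles formed by parallel lines and a transversal are equal.
The given angle is 123 degrees.
The corresponding angle = 123 degrees.

123 degrees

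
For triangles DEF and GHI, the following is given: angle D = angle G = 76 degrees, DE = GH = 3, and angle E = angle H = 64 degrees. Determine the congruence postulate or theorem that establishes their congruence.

The given information provides:
angle D = angle G = 76 degrees, DE = GH = 3, and angle E = angle H = 64 degrees
This matches the ASA congruence theorem.
Two pairs of corresponding angles and the included side are equal (Angle-Side-Angle).

ASA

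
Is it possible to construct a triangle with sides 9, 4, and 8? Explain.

Check all three triangle inequalities:
9 + 4 = 13 > 8 ✓
9 + 8 = 17 > 4 ✓
4 + 8 = 12 > 9 ✓
All conditions hold, so these sides form a valid triangle.

Yes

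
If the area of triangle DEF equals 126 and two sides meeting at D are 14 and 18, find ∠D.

sin(C) = 2 * 126 / (14 * 18) = 1, so C = arcsin(1) = 90°.

90°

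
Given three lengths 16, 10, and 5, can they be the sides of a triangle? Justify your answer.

Check the triangle inequality: 10 + 5 = 15 ≤ 16.
Since the sum of two sides does not exceed the third, no triangle can be formed.

No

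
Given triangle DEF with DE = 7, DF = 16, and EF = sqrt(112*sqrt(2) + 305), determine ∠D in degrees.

By the inverse law of cosines: cos(D) = (DE² + DF² - EF²) / (2 × DE × DF)
cos(D) = (7² + 16² - (sqrt(112*sqrt(2) + 305))²) / (2 × 7 × 16)
cos(D) = (49 + 256 - (112*sqrt(2) + 305)) / 224
cos(D) = -sqrt(2)/2
D = arccos(-sqrt(2)/2) = 135°

135°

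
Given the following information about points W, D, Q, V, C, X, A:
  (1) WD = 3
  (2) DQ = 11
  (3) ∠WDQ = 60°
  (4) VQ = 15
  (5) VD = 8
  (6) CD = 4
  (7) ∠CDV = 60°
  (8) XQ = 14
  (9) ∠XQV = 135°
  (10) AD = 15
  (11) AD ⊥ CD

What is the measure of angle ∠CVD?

Step 1: By the law of cosines on triangle VDC: VC² = 8² + 4² − 2·8·4·cos(60°) = 48, so VC = 4·√3.
Step 2: By the inverse law of cosines on triangle CVD: cos(∠CVD) = ((4·√3)² + 8² − 4²) / (2·4·√3·8) = 96/110.85 = 0.866, so ∠CVD = 30°.

Therefore, the measure of angle ∠CVD = 30°.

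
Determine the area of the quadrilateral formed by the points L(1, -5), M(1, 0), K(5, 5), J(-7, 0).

Using the Shoelace formula for a quadrilateral (vertices in order):
Area = (1/2)|sum of (x_i * y_(i+1) - x_(i+1) * y_i)|
Terms: (1*0 - 1*-5) = 5, (1*5 - 5*0) = 5, (5*0 - -7*5) = 35, (-7*-5 - 1*0) = 35
Sum = 80
Area = (1/2)(80) = 40

40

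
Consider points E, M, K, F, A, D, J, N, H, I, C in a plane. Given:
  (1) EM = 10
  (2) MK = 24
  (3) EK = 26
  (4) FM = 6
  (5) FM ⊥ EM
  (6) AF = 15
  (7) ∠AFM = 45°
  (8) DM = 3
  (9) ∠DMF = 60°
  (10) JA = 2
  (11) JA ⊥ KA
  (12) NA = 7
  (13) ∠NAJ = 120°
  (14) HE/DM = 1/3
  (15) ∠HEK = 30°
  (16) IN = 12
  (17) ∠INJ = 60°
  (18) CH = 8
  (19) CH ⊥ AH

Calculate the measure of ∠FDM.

Step 1: By the law of cosines on triangle DMF: DF² = 3² + 6² − 2·3·6·cos(60°) = 27, so DF = 3·√3.
Step 2: By the inverse law of cosines on triangle FDM: cos(∠FDM) = ((3·√3)² + 3² − 6²) / (2·3·√3·3) = 0/31.18 = 0, so ∠FDM = 90°.

Therefore, the measure of angle ∠FDM = 90°.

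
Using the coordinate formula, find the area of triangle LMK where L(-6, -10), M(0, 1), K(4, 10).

Shoelace: Area = (1/2)|-6(1-10) + 0(10--10) + 4(-10-1)| = (1/2)(10) = 5

5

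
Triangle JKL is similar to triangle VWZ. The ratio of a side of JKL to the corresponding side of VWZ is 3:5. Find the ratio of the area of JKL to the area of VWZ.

Area scales with the square of linear dimensions. If every length is multiplied by 3/5, then the area is multiplied by (3/5)^2 = 9/25.
The area ratio is 9:25.

9:25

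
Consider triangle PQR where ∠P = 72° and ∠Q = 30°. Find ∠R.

angle R = 180 - 72 - 30 = 78 degrees.

78 degrees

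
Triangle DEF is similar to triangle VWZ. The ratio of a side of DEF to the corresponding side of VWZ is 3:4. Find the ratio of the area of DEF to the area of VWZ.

Area scales with the square of linear dimensions. If every length is multiplied by 3/4, then the area is multiplied by (3/4)^2 = 9/16.
The area ratio is 9:16.

9:16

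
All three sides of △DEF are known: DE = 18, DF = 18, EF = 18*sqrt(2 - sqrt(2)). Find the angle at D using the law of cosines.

When all three sides of a triangle are known, the law of cosines can be rearranged to find any angle.
cos(C) = (a² + b² - c²) / (2ab) gives cos(D) = sqrt(2)/2.
Taking the inverse cosine: D = 45°.

45°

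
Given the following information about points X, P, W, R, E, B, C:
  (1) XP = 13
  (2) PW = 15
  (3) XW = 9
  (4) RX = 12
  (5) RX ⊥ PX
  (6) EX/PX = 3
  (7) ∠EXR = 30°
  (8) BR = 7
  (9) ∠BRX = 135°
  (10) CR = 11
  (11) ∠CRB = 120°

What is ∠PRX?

Step 1: By the law of cosines on triangle RXP: RP² = 12² + 13² − 2·12·13·cos(90°) = 313, so RP ≈ 17.69.
Step 2: By the inverse law of cosines on triangle PRX: cos(∠PRX) = (17.69² + 12² − 13²) / (2·17.69·12) = 288/424.6 = 0.6783, so ∠PRX = 47.29°.

Therefore, the measure of angle ∠PRX = 47.29°.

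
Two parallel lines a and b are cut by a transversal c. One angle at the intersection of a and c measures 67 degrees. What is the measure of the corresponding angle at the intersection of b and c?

When a transversal crosses parallel lines, angles in the same position at each intersection are called corresponding angles.
These are always equal, so the answer is 67 degrees.

67 degrees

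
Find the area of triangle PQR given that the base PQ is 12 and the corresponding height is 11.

A triangle's area is half the area of a rectangle with the same base and height.
Area = (1/2) * 12 * 11 = 66.

66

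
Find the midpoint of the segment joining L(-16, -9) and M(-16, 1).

The midpoint is the average of the coordinates:
x: (-16 + -16)/2 = -16
y: (-9 + 1)/2 = -4
Midpoint = (-16, -4)

(-16, -4)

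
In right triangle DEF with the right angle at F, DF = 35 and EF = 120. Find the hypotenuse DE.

By the Pythagorean theorem: DE^2 = DF^2 + EF^2
DE^2 = 35^2 + 120^2 = 1225 + 14400 = 15625
DE = sqrt(15625) = 125

125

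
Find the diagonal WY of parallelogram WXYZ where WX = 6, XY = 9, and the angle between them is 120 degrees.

The diagonal of a parallelogram can be found by treating two adjacent sides and the diagonal as a triangle.
Applying the law of cosines with sides 6, 9 and included angle 120°:
d^2 = 36 + 81 - 108*cos(120°) = 171
d = 3*sqrt(19)

3*sqrt(19)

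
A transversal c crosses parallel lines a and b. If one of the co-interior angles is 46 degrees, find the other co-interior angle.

Co-interior angles (same-side interior) formed by parallel lines and a transversal are supplementary (sum to 180 degrees).
The given angle is 46 degrees.
The co-interior angle = 180 - 46 = 134 degrees.

134 degrees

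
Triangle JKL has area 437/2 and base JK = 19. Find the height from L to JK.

Rearranging the area formula Area = (1/2) * base * height:
height = 2 * Area / base = 2 * 437/2 / 19 = 23.

23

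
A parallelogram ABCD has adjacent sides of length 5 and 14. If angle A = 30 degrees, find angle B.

Consecutive angles are supplementary: angle B = 180 - 30 = 150 degrees.

150 degrees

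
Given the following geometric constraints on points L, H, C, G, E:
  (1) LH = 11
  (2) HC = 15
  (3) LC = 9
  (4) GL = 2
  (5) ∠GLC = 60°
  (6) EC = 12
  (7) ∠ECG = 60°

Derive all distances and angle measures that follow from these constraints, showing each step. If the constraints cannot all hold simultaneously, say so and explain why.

The constraints are consistent.

Step 1: From CL = 9, LG = 2, and ∠CLG = 60°, by the law of cosines:
  CG² = CL² + LG² - 2·CL·LG·cos(60°) = 81 + 4 - 18 = 67
  CG = √67

Step 2: From LC = 9, LH = 11, CH = 15, by the inverse law of cosines:
  cos(∠CLH) = (LC² + LH² - CH²) / (2·LC·LH)
  ∠CLH = 96.67°

Step 3: From HC = 15, HL = 11, CL = 9, by the inverse law of cosines:
  cos(∠CHL) = (HC² + HL² - CL²) / (2·HC·HL)
  ∠CHL = 36.58°

Step 4: From CH = 15, CL = 9, HL = 11, by the inverse law of cosines:
  cos(∠HCL) = (CH² + CL² - HL²) / (2·CH·CL)
  ∠HCL = 46.75°

Step 5: From GC = √67, CE = 12, and ∠GCE = 60°, by the law of cosines:
  GE² = GC² + CE² - 2·GC·CE·cos(60°) = 67 + 144 - 98.22 = 112.8
  GE ≈ 10.62

Step 6: From CG = √67, CL = 9, GL = 2, by the inverse law of cosines:
  cos(∠GCL) = (CG² + CL² - GL²) / (2·CG·CL)
  ∠GCL = 12.22°

Step 7: From GC = √67, GL = 2, CL = 9, by the inverse law of cosines:
  cos(∠CGL) = (GC² + GL² - CL²) / (2·GC·GL)
  ∠CGL = 107.78°

Step 8: From GC = √67, GE = 10.62, CE = 12, by the inverse law of cosines:
  cos(∠CGE) = (GC² + GE² - CE²) / (2·GC·GE)
  ∠CGE = 78.12°

Step 9: From EC = 12, EG = 10.62, CG = √67, by the inverse law of cosines:
  cos(∠CEG) = (EC² + EG² - CG²) / (2·EC·EG)
  ∠CEG = 41.88°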